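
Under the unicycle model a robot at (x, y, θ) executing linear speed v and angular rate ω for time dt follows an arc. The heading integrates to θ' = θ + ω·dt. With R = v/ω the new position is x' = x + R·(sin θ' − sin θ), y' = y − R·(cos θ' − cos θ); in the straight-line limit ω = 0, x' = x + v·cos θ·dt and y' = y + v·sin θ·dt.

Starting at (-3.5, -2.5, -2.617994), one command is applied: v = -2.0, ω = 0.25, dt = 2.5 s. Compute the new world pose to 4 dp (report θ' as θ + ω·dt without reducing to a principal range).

(-0.2025, 1.1501, -1.9930)

θ' = -2.6180 + 0.25·2.5 = -1.9930
R = v/ω = -2.0/0.25 = -8.0000
x' = -3.5 + -8.0000·(sin -1.9930 − sin -2.6180) = -0.2025
y' = -2.5 − -8.0000·(cos -1.9930 − cos -2.6180) = 1.1501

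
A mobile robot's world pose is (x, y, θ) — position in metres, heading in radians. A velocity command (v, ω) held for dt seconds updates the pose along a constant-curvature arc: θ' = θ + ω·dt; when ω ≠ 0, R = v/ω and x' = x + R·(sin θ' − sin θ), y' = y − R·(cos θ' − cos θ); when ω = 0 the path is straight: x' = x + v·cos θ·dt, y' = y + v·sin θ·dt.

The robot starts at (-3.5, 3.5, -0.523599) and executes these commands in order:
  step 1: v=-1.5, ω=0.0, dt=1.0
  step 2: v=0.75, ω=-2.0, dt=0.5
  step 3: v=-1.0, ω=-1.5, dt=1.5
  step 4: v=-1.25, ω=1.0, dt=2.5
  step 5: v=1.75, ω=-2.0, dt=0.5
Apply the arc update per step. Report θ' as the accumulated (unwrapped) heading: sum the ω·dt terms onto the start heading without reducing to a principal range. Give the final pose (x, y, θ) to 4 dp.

(-1.7875, 5.0651, -2.2736)

step 1: θ'=-0.5236 (straight) → pose (-4.7990, 4.2500, -0.5236)
step 2: θ'=-1.5236 (R=-0.3750) → pose (-4.6120, 3.9429, -1.5236)
step 3: θ'=-3.7736 (R=0.6667) → pose (-3.5522, 4.5123, -3.7736)
step 4: θ'=-1.2736 (R=-1.2500) → pose (-1.6185, 5.8869, -1.2736)
step 5: θ'=-2.2736 (R=-0.8750) → pose (-1.7875, 5.0651, -2.2736)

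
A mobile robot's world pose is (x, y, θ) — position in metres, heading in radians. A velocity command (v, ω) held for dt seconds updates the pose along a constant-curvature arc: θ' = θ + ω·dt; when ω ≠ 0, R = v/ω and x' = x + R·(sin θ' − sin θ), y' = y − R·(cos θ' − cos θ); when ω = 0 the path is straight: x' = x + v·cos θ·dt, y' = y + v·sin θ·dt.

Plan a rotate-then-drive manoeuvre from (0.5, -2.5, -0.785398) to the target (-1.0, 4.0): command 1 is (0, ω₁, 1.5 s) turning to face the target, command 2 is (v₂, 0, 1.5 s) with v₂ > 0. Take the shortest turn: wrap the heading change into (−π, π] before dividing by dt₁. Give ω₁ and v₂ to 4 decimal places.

heading to target = atan2(4−-2.5, -1−0.5) = 1.7976
Δθ = wrap(1.7976 − -0.7854) = 2.5830; ω₁ = Δθ/dt₁ = 1.7220
distance = √((-1−0.5)² + (4−-2.5)²) = 6.6708; v₂ = distance/dt₂ = 4.4472

ω₁ = 1.7220, v₂ = 4.4472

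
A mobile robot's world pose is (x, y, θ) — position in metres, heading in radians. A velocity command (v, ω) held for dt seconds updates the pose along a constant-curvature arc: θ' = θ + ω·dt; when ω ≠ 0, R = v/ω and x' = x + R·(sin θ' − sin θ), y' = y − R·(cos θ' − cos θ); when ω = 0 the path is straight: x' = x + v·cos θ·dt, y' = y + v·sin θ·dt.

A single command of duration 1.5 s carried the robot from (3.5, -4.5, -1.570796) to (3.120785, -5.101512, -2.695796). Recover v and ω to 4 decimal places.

Δθ = -2.695796 − -1.570796 = -1.125000
ω = Δθ/dt = -1.125000/1.5 = -0.7500
R = −Δy/(cos θ' − cos θ) = -0.6667
v = R·ω = -0.6667·-0.7500 = 0.5000

v = 0.5000, ω = -0.7500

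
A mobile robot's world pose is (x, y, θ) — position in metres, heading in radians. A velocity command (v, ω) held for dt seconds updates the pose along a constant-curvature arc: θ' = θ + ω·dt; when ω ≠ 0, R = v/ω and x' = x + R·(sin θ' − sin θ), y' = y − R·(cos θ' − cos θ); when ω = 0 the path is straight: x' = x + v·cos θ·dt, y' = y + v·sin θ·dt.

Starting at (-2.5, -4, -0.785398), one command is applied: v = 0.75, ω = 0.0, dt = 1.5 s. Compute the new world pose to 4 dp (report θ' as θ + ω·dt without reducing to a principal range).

(-1.7045, -4.7955, -0.7854)

θ' = -0.7854 + 0.0·1.5 = -0.7854
ω = 0 → straight: x' = -2.5 + 0.75·cos(-0.7854)·1.5 = -1.7045
y' = -4 + 0.75·sin(-0.7854)·1.5 = -4.7955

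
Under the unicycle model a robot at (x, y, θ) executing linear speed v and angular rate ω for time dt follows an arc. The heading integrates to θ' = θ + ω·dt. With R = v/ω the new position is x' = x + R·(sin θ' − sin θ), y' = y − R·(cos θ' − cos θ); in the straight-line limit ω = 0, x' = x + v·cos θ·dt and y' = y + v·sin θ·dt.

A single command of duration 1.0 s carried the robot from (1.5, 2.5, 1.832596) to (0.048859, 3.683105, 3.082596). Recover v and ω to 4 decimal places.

v = 2.0000, ω = 1.2500

Δθ = 3.082596 − 1.832596 = 1.250000
ω = Δθ/dt = 1.250000/1.0 = 1.2500
R = Δx/(sin θ' − sin θ) = 1.6000
v = R·ω = 1.6000·1.2500 = 2.0000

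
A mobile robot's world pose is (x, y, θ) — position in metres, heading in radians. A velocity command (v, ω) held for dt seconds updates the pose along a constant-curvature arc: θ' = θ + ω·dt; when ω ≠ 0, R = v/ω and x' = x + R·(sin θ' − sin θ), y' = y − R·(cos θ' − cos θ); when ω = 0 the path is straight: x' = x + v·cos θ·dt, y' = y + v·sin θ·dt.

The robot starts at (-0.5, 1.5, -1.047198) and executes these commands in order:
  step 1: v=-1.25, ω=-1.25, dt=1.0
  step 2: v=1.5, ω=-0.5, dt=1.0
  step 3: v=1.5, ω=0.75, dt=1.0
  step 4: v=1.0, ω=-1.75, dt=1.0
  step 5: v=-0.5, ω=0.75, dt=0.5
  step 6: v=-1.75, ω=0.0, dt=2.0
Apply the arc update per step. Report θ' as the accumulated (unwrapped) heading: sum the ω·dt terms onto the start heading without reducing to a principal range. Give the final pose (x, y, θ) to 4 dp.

(0.0153, -0.4048, -3.4222)

step 1: θ'=-2.2972 (R=1.0000) → pose (-0.3815, 2.6642, -2.2972)
step 2: θ'=-2.7972 (R=-3.0000) → pose (-1.6114, 1.8329, -2.7972)
step 3: θ'=-2.0472 (R=2.0000) → pose (-2.7134, 0.8675, -2.0472)
step 4: θ'=-3.7972 (R=-0.5714) → pose (-3.5696, 0.6766, -3.7972)
step 5: θ'=-3.4222 (R=-0.6667) → pose (-3.3478, 0.5645, -3.4222)
step 6: θ'=-3.4222 (straight) → pose (0.0153, -0.4048, -3.4222)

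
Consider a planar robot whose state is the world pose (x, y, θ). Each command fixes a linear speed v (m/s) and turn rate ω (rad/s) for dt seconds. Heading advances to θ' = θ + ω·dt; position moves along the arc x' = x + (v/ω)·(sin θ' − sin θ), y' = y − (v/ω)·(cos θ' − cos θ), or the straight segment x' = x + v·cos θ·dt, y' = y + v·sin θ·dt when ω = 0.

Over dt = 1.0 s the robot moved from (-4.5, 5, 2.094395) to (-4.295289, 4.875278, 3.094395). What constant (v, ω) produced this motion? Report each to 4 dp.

v = -0.2500, ω = 1.0000

Δθ = 3.094395 − 2.094395 = 1.000000
ω = Δθ/dt = 1.000000/1.0 = 1.0000
R = Δx/(sin θ' − sin θ) = -0.2500
v = R·ω = -0.2500·1.0000 = -0.2500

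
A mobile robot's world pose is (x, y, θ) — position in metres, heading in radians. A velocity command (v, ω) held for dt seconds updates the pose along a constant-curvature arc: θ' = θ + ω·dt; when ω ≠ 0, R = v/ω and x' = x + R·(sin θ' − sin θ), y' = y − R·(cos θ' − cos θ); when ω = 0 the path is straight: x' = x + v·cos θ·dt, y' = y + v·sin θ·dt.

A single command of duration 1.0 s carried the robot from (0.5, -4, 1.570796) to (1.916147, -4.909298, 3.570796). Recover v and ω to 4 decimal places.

v = -2.0000, ω = 2.0000

Δθ = 3.570796 − 1.570796 = 2.000000
ω = Δθ/dt = 2.000000/1.0 = 2.0000
R = Δx/(sin θ' − sin θ) = -1.0000
v = R·ω = -1.0000·2.0000 = -2.0000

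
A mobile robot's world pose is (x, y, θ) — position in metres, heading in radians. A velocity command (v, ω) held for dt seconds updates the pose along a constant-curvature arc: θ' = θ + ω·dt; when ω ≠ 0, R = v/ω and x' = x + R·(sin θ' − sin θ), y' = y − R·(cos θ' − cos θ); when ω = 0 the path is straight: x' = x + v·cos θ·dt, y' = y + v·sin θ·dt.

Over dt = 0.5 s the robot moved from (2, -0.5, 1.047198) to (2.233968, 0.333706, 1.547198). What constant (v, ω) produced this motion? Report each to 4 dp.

Δθ = 1.547198 − 1.047198 = 0.500000
ω = Δθ/dt = 0.500000/0.5 = 1.0000
R = −Δy/(cos θ' − cos θ) = 1.7500
v = R·ω = 1.7500·1.0000 = 1.7500

v = 1.7500, ω = 1.0000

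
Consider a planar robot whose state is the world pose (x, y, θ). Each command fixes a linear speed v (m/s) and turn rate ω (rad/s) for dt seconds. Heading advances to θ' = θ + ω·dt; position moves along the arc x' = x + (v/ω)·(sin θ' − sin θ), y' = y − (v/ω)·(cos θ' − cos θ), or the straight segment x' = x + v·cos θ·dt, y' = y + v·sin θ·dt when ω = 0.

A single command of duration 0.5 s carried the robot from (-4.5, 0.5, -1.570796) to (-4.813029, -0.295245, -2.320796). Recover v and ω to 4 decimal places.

v = 1.7500, ω = -1.5000

Δθ = -2.320796 − -1.570796 = -0.750000
ω = Δθ/dt = -0.750000/0.5 = -1.5000
R = −Δy/(cos θ' − cos θ) = -1.1667
v = R·ω = -1.1667·-1.5000 = 1.7500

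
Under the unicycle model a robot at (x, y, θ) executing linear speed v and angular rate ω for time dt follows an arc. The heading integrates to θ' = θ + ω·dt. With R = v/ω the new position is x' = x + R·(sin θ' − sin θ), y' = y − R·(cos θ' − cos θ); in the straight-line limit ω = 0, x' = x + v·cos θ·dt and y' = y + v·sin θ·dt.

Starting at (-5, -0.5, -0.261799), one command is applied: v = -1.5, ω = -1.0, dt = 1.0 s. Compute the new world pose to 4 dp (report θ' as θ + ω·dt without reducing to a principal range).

θ' = -0.2618 + -1.0·1.0 = -1.2618
R = v/ω = -1.5/-1.0 = 1.5000
x' = -5 + 1.5000·(sin -1.2618 − sin -0.2618) = -6.0407
y' = -0.5 − 1.5000·(cos -1.2618 − cos -0.2618) = 0.4927

(-6.0407, 0.4927, -1.2618)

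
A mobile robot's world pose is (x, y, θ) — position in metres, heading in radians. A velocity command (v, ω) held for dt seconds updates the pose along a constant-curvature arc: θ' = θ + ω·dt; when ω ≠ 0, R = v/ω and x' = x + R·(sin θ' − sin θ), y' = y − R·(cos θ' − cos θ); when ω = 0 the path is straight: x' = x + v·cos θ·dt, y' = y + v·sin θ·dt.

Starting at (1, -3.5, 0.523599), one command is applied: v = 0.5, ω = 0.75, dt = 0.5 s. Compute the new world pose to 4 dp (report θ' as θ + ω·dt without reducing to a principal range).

(1.1883, -3.3378, 0.8986)

θ' = 0.5236 + 0.75·0.5 = 0.8986
R = v/ω = 0.5/0.75 = 0.6667
x' = 1 + 0.6667·(sin 0.8986 − sin 0.5236) = 1.1883
y' = -3.5 − 0.6667·(cos 0.8986 − cos 0.5236) = -3.3378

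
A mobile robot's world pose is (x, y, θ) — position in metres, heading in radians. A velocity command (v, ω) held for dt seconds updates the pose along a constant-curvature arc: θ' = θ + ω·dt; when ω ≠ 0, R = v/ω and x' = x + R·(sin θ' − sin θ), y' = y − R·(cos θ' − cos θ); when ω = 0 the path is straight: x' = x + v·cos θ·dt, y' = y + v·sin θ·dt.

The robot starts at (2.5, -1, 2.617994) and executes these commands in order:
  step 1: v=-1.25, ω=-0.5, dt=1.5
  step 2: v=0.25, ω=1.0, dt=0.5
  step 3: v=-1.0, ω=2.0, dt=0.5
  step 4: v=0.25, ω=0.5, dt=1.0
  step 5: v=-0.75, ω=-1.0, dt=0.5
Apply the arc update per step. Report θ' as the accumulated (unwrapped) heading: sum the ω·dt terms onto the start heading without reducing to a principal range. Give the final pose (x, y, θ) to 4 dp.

step 1: θ'=1.8680 (R=2.5000) → pose (3.6404, -2.4330, 1.8680)
step 2: θ'=2.3680 (R=0.2500) → pose (3.5760, -2.3273, 2.3680)
step 3: θ'=3.3680 (R=-0.5000) → pose (4.0376, -2.4569, 3.3680)
step 4: θ'=3.8680 (R=0.5000) → pose (3.8178, -2.5703, 3.8680)
step 5: θ'=3.3680 (R=0.7500) → pose (4.1476, -2.4001, 3.3680)

(4.1476, -2.4001, 3.3680)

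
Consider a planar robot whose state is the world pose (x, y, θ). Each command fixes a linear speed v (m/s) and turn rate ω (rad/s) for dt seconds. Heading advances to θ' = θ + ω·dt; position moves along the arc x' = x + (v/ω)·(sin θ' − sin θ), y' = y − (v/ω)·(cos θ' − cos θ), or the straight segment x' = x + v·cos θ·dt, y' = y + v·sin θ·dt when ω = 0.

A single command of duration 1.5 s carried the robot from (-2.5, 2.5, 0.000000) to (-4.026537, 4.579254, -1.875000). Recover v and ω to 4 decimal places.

v = -2.0000, ω = -1.2500

Δθ = -1.875000 − 0.000000 = -1.875000
ω = Δθ/dt = -1.875000/1.5 = -1.2500
R = −Δy/(cos θ' − cos θ) = 1.6000
v = R·ω = 1.6000·-1.2500 = -2.0000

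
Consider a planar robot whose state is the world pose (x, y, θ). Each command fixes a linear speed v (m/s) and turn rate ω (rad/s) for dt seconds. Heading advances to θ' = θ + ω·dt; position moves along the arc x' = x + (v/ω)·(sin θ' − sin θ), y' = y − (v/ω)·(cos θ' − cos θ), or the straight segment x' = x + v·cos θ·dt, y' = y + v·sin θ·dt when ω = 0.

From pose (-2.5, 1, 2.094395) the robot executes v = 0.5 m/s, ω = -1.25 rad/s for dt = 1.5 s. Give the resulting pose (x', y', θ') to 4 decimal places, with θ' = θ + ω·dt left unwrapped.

(-2.2406, 1.5904, 0.2194)

θ' = 2.0944 + -1.25·1.5 = 0.2194
R = v/ω = 0.5/-1.25 = -0.4000
x' = -2.5 + -0.4000·(sin 0.2194 − sin 2.0944) = -2.2406
y' = 1 − -0.4000·(cos 0.2194 − cos 2.0944) = 1.5904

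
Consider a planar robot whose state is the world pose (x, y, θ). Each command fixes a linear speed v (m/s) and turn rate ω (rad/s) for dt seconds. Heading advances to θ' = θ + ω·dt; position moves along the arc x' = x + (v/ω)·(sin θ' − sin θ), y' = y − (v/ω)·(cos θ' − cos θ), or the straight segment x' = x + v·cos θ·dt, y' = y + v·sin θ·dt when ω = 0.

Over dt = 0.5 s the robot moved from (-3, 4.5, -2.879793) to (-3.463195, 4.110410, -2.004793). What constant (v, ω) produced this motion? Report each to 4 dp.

v = 1.2500, ω = 1.7500

Δθ = -2.004793 − -2.879793 = 0.875000
ω = Δθ/dt = 0.875000/0.5 = 1.7500
R = Δx/(sin θ' − sin θ) = 0.7143
v = R·ω = 0.7143·1.7500 = 1.2500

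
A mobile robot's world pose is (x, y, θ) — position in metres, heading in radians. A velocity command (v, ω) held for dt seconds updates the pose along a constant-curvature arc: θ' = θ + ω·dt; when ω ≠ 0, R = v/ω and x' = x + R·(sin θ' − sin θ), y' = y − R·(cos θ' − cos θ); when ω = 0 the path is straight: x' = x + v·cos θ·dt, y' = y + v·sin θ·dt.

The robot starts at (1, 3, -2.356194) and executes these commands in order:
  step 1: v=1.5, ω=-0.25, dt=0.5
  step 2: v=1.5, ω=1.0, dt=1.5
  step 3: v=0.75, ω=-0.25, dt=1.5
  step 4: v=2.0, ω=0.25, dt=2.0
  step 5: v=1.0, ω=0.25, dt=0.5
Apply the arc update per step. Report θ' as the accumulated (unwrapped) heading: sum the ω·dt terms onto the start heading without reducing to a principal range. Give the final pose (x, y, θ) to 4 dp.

step 1: θ'=-2.4812 (R=-6.0000) → pose (0.4379, 2.5042, -2.4812)
step 2: θ'=-0.9812 (R=1.5000) → pose (0.1114, 0.4855, -0.9812)
step 3: θ'=-1.3562 (R=-3.0000) → pose (0.5491, -0.5437, -1.3562)
step 4: θ'=-0.8562 (R=8.0000) → pose (2.3227, -4.0826, -0.8562)
step 5: θ'=-0.7312 (R=4.0000) → pose (2.6731, -4.4388, -0.7312)

(2.6731, -4.4388, -0.7312)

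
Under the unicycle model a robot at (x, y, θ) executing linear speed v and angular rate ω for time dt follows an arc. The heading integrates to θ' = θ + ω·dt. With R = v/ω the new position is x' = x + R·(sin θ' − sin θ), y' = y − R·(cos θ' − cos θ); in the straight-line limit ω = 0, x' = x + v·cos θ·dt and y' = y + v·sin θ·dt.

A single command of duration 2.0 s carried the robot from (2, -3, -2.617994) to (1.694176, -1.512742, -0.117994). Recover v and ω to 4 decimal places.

Δθ = -0.117994 − -2.617994 = 2.500000
ω = Δθ/dt = 2.500000/2.0 = 1.2500
R = −Δy/(cos θ' − cos θ) = -0.8000
v = R·ω = -0.8000·1.2500 = -1.0000

v = -1.0000, ω = 1.2500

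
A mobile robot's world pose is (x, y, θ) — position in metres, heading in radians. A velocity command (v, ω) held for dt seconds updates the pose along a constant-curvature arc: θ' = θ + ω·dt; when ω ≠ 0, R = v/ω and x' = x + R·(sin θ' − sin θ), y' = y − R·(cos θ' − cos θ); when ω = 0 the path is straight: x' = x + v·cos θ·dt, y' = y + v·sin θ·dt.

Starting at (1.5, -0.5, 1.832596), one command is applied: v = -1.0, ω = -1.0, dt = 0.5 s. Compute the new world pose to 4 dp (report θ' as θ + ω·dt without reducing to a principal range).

θ' = 1.8326 + -1.0·0.5 = 1.3326
R = v/ω = -1.0/-1.0 = 1.0000
x' = 1.5 + 1.0000·(sin 1.3326 − sin 1.8326) = 1.5058
y' = -0.5 − 1.0000·(cos 1.3326 − cos 1.8326) = -0.9948

(1.5058, -0.9948, 1.3326)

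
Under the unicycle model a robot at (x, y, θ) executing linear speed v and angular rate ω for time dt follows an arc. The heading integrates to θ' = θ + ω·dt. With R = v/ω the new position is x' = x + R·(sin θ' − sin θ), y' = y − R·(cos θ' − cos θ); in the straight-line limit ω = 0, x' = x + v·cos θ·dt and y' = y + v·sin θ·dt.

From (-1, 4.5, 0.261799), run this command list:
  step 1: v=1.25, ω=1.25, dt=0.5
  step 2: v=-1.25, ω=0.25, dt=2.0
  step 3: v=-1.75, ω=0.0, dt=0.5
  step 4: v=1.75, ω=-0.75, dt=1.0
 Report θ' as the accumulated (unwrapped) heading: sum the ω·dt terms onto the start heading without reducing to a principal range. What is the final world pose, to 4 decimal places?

step 1: θ'=0.8868 (R=1.0000) → pose (-0.4838, 4.8340, 0.8868)
step 2: θ'=1.3868 (R=-5.0000) → pose (-1.5241, 2.5894, 1.3868)
step 3: θ'=1.3868 (straight) → pose (-1.6842, 1.7291, 1.3868)
step 4: θ'=0.6368 (R=-2.3333) → pose (-0.7777, 3.1782, 0.6368)

(-0.7777, 3.1782, 0.6368)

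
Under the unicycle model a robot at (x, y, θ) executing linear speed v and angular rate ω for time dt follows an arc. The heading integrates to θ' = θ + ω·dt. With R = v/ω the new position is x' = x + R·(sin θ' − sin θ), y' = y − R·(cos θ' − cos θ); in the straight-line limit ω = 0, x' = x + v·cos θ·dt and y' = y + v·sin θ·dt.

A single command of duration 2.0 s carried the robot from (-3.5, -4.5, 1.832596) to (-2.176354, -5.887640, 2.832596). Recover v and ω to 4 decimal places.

v = -1.0000, ω = 0.5000

Δθ = 2.832596 − 1.832596 = 1.000000
ω = Δθ/dt = 1.000000/2.0 = 0.5000
R = −Δy/(cos θ' − cos θ) = -2.0000
v = R·ω = -2.0000·0.5000 = -1.0000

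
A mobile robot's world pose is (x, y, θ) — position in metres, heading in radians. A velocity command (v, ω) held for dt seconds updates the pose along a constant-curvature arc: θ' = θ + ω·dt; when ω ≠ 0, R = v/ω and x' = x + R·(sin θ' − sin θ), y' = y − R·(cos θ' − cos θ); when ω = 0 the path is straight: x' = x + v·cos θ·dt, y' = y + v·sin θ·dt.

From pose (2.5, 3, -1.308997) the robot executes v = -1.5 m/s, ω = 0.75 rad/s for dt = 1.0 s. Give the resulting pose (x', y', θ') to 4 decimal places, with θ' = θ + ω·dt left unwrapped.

θ' = -1.3090 + 0.75·1.0 = -0.5590
R = v/ω = -1.5/0.75 = -2.0000
x' = 2.5 + -2.0000·(sin -0.5590 − sin -1.3090) = 1.6288
y' = 3 − -2.0000·(cos -0.5590 − cos -1.3090) = 4.1779

(1.6288, 4.1779, -0.5590)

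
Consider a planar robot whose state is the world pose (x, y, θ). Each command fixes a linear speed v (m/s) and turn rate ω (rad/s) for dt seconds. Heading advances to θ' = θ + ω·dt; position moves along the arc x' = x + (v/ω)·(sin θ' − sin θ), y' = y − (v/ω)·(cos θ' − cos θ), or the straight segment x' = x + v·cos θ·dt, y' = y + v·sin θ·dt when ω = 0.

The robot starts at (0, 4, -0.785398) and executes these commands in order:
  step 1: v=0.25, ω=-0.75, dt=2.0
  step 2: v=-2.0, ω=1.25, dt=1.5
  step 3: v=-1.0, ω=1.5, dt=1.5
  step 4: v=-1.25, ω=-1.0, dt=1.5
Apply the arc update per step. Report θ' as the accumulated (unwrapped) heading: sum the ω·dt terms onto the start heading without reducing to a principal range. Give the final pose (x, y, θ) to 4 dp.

(-2.2516, 3.7626, 0.3396)

step 1: θ'=-2.2854 (R=-0.3333) → pose (0.0161, 3.5459, -2.2854)
step 2: θ'=-0.4104 (R=-1.6000) → pose (-0.5541, 6.0615, -0.4104)
step 3: θ'=1.8396 (R=-0.6667) → pose (-1.4628, 5.2731, 1.8396)
step 4: θ'=0.3396 (R=1.2500) → pose (-2.2516, 3.7626, 0.3396)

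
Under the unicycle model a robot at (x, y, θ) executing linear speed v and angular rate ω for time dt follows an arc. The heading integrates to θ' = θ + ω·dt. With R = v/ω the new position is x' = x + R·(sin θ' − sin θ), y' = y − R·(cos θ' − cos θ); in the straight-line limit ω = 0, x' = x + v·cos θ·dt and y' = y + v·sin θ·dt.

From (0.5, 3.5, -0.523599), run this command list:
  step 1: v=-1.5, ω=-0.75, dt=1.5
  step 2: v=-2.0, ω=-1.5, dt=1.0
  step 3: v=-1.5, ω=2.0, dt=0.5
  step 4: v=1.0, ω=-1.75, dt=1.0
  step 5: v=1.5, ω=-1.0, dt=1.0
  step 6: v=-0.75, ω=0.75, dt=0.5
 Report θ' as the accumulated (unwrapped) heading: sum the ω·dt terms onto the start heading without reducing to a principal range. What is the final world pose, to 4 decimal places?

step 1: θ'=-1.6486 (R=2.0000) → pose (-0.4939, 5.3875, -1.6486)
step 2: θ'=-3.1486 (R=1.3333) → pose (0.8447, 6.6172, -3.1486)
step 3: θ'=-2.1486 (R=-0.7500) → pose (1.4782, 6.9575, -2.1486)
step 4: θ'=-3.8986 (R=-0.5714) → pose (0.6071, 6.8542, -3.8986)
step 5: θ'=-4.8986 (R=-1.5000) → pose (0.1632, 8.2223, -4.8986)
step 6: θ'=-4.5236 (R=-1.0000) → pose (0.1636, 7.8495, -4.5236)

(0.1636, 7.8495, -4.5236)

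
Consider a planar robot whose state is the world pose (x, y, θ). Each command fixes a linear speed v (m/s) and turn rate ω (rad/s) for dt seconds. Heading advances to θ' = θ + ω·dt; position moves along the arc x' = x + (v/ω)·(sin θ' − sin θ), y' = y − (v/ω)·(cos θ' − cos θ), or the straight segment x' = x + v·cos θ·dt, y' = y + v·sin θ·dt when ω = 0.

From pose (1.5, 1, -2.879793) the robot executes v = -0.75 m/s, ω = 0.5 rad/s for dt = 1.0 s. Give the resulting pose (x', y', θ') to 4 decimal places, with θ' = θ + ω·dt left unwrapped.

(2.1471, 1.3635, -2.3798)

θ' = -2.8798 + 0.5·1.0 = -2.3798
R = v/ω = -0.75/0.5 = -1.5000
x' = 1.5 + -1.5000·(sin -2.3798 − sin -2.8798) = 2.1471
y' = 1 − -1.5000·(cos -2.3798 − cos -2.8798) = 1.3635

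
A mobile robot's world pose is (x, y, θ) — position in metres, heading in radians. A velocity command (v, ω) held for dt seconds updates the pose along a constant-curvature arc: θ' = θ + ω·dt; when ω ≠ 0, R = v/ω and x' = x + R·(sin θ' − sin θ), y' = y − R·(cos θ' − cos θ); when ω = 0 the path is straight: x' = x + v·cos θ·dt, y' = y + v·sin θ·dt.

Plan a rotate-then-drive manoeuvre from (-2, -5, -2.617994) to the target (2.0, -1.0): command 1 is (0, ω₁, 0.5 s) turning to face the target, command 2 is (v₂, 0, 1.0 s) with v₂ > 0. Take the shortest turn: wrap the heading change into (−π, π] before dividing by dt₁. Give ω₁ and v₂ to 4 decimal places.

heading to target = atan2(-1−-5, 2−-2) = 0.7854
Δθ = wrap(0.7854 − -2.6180) = -2.8798; ω₁ = Δθ/dt₁ = -5.7596
distance = √((2−-2)² + (-1−-5)²) = 5.6569; v₂ = distance/dt₂ = 5.6569

ω₁ = -5.7596, v₂ = 5.6569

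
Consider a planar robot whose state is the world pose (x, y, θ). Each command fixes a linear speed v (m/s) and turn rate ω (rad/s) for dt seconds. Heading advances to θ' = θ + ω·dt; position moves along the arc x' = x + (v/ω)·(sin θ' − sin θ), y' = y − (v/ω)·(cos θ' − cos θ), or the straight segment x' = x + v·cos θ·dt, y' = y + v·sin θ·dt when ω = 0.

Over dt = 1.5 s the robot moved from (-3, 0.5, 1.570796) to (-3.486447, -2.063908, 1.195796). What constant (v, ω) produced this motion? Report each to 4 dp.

v = -1.7500, ω = -0.2500

Δθ = 1.195796 − 1.570796 = -0.375000
ω = Δθ/dt = -0.375000/1.5 = -0.2500
R = −Δy/(cos θ' − cos θ) = 7.0000
v = R·ω = 7.0000·-0.2500 = -1.7500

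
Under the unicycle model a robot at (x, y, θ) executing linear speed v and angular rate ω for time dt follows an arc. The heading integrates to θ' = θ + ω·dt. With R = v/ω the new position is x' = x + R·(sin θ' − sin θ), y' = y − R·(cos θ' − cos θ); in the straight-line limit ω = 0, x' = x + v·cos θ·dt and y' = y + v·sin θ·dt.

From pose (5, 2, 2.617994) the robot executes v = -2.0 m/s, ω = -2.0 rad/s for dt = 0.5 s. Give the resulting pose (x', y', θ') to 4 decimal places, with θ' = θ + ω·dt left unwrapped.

θ' = 2.6180 + -2.0·0.5 = 1.6180
R = v/ω = -2.0/-2.0 = 1.0000
x' = 5 + 1.0000·(sin 1.6180 − sin 2.6180) = 5.4989
y' = 2 − 1.0000·(cos 1.6180 − cos 2.6180) = 1.1812

(5.4989, 1.1812, 1.6180)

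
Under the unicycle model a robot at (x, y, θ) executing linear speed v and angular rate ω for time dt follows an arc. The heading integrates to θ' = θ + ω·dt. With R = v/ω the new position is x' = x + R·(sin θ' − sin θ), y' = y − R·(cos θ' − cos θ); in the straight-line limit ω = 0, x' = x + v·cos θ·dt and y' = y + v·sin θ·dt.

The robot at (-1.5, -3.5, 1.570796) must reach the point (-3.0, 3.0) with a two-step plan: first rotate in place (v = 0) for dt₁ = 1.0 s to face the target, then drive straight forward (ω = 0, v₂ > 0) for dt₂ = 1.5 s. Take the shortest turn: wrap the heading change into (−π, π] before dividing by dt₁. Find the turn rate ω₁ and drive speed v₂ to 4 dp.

ω₁ = 0.2268, v₂ = 4.4472

heading to target = atan2(3−-3.5, -3−-1.5) = 1.7976
Δθ = wrap(1.7976 − 1.5708) = 0.2268; ω₁ = Δθ/dt₁ = 0.2268
distance = √((-3−-1.5)² + (3−-3.5)²) = 6.6708; v₂ = distance/dt₂ = 4.4472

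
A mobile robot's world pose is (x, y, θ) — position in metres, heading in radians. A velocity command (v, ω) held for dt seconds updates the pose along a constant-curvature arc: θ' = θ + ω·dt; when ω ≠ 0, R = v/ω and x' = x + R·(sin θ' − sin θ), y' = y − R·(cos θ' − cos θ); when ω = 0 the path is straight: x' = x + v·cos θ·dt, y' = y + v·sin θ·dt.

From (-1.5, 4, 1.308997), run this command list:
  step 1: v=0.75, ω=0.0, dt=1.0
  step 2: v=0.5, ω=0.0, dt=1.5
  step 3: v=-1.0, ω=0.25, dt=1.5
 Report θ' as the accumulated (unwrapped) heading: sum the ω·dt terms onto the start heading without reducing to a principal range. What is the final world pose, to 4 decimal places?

(-1.2225, 3.9618, 1.6840)

step 1: θ'=1.3090 (straight) → pose (-1.3059, 4.7244, 1.3090)
step 2: θ'=1.3090 (straight) → pose (-1.1118, 5.4489, 1.3090)
step 3: θ'=1.6840 (R=-4.0000) → pose (-1.2225, 3.9618, 1.6840)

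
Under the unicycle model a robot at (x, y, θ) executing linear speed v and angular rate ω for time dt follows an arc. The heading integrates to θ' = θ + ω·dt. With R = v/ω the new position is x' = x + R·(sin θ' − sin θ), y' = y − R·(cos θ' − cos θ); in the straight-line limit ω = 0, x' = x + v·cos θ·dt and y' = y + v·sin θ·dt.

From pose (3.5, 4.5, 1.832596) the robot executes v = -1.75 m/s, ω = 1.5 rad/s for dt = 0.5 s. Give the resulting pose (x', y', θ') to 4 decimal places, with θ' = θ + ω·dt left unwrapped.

θ' = 1.8326 + 1.5·0.5 = 2.5826
R = v/ω = -1.75/1.5 = -1.1667
x' = 3.5 + -1.1667·(sin 2.5826 − sin 1.8326) = 4.0082
y' = 4.5 − -1.1667·(cos 2.5826 − cos 1.8326) = 3.8129

(4.0082, 3.8129, 2.5826)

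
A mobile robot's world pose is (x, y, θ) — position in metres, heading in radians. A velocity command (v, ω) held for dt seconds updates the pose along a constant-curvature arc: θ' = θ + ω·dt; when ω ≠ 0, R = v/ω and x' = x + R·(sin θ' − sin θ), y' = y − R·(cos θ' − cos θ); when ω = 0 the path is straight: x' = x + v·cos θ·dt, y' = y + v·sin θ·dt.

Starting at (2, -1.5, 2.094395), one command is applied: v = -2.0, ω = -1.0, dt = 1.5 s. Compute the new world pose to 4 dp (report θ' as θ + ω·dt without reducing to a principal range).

θ' = 2.0944 + -1.0·1.5 = 0.5944
R = v/ω = -2.0/-1.0 = 2.0000
x' = 2 + 2.0000·(sin 0.5944 − sin 2.0944) = 1.3880
y' = -1.5 − 2.0000·(cos 0.5944 − cos 2.0944) = -4.1570

(1.3880, -4.1570, 0.5944)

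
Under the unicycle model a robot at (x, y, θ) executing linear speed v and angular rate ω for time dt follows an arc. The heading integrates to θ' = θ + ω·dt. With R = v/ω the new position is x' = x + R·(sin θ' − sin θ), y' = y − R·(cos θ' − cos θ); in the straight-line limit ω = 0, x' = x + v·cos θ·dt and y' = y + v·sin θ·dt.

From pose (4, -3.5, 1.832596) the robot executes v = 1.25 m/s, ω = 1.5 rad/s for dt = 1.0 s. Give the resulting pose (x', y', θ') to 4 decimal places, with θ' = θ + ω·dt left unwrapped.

θ' = 1.8326 + 1.5·1.0 = 3.3326
R = v/ω = 1.25/1.5 = 0.8333
x' = 4 + 0.8333·(sin 3.3326 − sin 1.8326) = 3.0369
y' = -3.5 − 0.8333·(cos 3.3326 − cos 1.8326) = -2.8975

(3.0369, -2.8975, 3.3326)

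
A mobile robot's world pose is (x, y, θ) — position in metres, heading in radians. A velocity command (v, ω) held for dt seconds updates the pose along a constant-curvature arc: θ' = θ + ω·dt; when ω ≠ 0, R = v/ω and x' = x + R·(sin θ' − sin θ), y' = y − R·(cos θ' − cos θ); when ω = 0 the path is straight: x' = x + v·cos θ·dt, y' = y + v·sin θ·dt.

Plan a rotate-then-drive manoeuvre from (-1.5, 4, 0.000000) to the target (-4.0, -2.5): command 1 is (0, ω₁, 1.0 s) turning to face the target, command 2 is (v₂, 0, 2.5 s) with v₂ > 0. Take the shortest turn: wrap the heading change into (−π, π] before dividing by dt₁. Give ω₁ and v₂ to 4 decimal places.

ω₁ = -1.9380, v₂ = 2.7857

heading to target = atan2(-2.5−4, -4−-1.5) = -1.9380
Δθ = wrap(-1.9380 − 0.0000) = -1.9380; ω₁ = Δθ/dt₁ = -1.9380
distance = √((-4−-1.5)² + (-2.5−4)²) = 6.9642; v₂ = distance/dt₂ = 2.7857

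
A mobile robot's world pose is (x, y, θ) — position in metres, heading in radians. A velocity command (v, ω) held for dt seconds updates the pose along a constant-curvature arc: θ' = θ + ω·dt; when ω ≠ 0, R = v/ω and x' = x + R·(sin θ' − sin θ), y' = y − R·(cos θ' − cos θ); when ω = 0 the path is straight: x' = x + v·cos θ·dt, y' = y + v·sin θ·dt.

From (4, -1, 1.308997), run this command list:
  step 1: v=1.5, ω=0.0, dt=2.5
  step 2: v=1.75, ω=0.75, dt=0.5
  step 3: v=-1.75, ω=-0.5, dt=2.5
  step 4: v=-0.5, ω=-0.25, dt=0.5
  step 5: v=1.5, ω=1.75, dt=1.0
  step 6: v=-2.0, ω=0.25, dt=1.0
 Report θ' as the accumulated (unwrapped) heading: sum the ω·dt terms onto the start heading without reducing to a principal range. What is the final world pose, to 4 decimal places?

step 1: θ'=1.3090 (straight) → pose (4.9706, 2.6222, 1.3090)
step 2: θ'=1.6840 (R=2.3333) → pose (5.0351, 3.4897, 1.6840)
step 3: θ'=0.4340 (R=3.5000) → pose (3.0293, -0.0812, 0.4340)
step 4: θ'=0.3090 (R=2.0000) → pose (2.7965, -0.1719, 0.3090)
step 5: θ'=2.0590 (R=0.8571) → pose (3.2929, 1.0467, 2.0590)
step 6: θ'=2.3090 (R=-8.0000) → pose (4.4408, -0.5847, 2.3090)

(4.4408, -0.5847, 2.3090)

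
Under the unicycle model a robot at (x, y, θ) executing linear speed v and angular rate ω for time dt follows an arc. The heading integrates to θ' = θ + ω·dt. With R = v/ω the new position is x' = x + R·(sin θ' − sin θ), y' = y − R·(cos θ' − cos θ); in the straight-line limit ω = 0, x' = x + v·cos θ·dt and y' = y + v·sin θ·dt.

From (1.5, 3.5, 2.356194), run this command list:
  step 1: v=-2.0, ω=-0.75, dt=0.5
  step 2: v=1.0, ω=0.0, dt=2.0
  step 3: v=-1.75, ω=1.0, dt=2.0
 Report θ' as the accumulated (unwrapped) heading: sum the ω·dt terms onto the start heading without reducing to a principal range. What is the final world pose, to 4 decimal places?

(4.1690, 4.0419, 3.9812)

step 1: θ'=1.9812 (R=2.6667) → pose (2.0596, 2.6783, 1.9812)
step 2: θ'=1.9812 (straight) → pose (1.2617, 4.5122, 1.9812)
step 3: θ'=3.9812 (R=-1.7500) → pose (4.1690, 4.0419, 3.9812)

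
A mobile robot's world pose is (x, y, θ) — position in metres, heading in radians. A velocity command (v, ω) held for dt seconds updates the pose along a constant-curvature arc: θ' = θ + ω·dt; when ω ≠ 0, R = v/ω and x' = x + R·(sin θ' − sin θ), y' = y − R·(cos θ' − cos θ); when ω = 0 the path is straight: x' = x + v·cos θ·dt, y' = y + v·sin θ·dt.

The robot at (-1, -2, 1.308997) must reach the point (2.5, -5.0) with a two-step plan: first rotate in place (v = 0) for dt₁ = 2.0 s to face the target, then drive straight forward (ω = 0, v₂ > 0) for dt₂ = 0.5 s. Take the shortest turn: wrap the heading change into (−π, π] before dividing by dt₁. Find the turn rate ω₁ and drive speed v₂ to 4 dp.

heading to target = atan2(-5−-2, 2.5−-1) = -0.7086
Δθ = wrap(-0.7086 − 1.3090) = -2.0176; ω₁ = Δθ/dt₁ = -1.0088
distance = √((2.5−-1)² + (-5−-2)²) = 4.6098; v₂ = distance/dt₂ = 9.2195

ω₁ = -1.0088, v₂ = 9.2195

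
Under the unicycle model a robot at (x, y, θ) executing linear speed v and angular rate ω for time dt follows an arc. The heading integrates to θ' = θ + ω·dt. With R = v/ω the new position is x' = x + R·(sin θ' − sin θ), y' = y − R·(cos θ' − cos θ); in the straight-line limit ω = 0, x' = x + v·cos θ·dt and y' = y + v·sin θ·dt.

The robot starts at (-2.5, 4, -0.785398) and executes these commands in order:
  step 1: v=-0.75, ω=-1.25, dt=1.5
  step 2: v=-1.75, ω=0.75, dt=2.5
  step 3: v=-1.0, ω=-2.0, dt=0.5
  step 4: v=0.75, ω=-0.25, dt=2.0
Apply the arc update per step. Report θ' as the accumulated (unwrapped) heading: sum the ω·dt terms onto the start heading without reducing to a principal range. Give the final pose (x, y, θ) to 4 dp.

step 1: θ'=-2.6604 (R=0.6000) → pose (-2.3534, 4.9561, -2.6604)
step 2: θ'=-0.7854 (R=-2.3333) → pose (-1.7835, 8.6744, -0.7854)
step 3: θ'=-1.7854 (R=0.5000) → pose (-1.9185, 9.1344, -1.7854)
step 4: θ'=-2.2854 (R=-3.0000) → pose (-2.5836, 7.8074, -2.2854)

(-2.5836, 7.8074, -2.2854)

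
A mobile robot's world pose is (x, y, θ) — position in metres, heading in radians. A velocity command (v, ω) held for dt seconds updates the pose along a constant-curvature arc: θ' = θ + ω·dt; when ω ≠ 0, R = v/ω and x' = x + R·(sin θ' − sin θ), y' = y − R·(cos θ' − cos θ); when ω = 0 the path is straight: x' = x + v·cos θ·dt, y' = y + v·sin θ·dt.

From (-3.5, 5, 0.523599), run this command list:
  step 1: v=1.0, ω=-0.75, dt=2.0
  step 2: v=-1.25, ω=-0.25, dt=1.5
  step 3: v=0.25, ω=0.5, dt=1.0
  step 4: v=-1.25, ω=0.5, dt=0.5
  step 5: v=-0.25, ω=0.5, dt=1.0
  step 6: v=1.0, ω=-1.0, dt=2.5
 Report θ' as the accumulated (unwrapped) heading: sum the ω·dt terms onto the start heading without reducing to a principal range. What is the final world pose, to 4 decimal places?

step 1: θ'=-0.9764 (R=-1.3333) → pose (-1.7287, 4.5920, -0.9764)
step 2: θ'=-1.3514 (R=5.0000) → pose (-2.4664, 6.3038, -1.3514)
step 3: θ'=-0.8514 (R=0.5000) → pose (-2.3545, 6.0832, -0.8514)
step 4: θ'=-0.6014 (R=-2.5000) → pose (-2.8205, 6.4972, -0.6014)
step 5: θ'=-0.1014 (R=-0.5000) → pose (-3.0528, 6.5824, -0.1014)
step 6: θ'=-2.6014 (R=-1.0000) → pose (-2.6397, 4.7299, -2.6014)

(-2.6397, 4.7299, -2.6014)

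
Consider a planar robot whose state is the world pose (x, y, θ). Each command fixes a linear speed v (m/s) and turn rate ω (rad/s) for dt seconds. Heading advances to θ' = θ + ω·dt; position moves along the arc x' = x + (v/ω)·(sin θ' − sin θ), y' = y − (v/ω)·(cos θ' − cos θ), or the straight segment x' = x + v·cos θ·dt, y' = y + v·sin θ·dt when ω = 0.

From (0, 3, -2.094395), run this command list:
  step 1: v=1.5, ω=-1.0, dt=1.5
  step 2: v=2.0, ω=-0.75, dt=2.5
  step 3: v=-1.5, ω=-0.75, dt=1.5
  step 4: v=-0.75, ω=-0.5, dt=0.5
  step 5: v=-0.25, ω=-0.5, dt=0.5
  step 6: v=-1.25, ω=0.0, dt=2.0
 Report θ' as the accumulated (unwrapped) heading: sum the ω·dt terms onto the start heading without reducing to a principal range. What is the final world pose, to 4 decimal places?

(-6.9502, 8.1498, -7.0944)

step 1: θ'=-3.5944 (R=-1.5000) → pose (-1.9553, 2.4012, -3.5944)
step 2: θ'=-5.4694 (R=-2.6667) → pose (-2.7270, 6.6304, -5.4694)
step 3: θ'=-6.5944 (R=2.0000) → pose (-4.7932, 6.1000, -6.5944)
step 4: θ'=-6.8444 (R=1.5000) → pose (-5.1322, 6.2580, -6.8444)
step 5: θ'=-7.0944 (R=0.5000) → pose (-5.2287, 6.3370, -7.0944)
step 6: θ'=-7.0944 (straight) → pose (-6.9502, 8.1498, -7.0944)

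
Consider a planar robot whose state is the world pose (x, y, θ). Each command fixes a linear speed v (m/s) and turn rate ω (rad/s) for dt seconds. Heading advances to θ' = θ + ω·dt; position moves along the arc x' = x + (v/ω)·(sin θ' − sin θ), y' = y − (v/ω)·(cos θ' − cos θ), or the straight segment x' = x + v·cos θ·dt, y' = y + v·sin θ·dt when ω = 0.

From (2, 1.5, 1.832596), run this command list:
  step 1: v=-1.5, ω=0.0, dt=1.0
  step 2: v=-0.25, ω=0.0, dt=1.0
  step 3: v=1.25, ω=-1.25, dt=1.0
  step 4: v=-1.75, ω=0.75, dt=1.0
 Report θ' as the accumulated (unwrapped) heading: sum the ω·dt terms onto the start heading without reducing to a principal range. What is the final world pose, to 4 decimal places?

(1.8850, -0.4944, 1.3326)

step 1: θ'=1.8326 (straight) → pose (2.3882, 0.0511, 1.8326)
step 2: θ'=1.8326 (straight) → pose (2.4529, -0.1904, 1.8326)
step 3: θ'=0.5826 (R=-1.0000) → pose (2.8687, 0.9035, 0.5826)
step 4: θ'=1.3326 (R=-2.3333) → pose (1.8850, -0.4944, 1.3326)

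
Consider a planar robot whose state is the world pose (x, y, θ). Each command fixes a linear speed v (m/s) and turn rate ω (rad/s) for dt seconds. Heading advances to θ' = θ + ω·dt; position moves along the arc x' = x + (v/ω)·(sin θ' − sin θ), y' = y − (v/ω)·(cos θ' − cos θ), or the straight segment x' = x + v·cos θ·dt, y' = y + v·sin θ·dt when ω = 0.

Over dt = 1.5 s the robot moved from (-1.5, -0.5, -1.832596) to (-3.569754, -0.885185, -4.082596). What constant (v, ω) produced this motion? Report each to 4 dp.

Δθ = -4.082596 − -1.832596 = -2.250000
ω = Δθ/dt = -2.250000/1.5 = -1.5000
R = Δx/(sin θ' − sin θ) = -1.1667
v = R·ω = -1.1667·-1.5000 = 1.7500

v = 1.7500, ω = -1.5000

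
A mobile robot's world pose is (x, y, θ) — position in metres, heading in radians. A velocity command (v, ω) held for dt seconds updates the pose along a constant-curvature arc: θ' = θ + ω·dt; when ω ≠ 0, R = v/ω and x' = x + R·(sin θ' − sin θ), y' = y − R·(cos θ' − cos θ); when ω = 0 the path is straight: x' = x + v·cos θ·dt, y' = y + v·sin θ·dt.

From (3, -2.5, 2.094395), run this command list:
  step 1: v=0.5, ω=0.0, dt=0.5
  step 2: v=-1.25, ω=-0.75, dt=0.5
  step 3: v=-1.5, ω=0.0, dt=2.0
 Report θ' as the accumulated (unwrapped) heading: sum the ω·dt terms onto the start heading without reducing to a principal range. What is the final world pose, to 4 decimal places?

step 1: θ'=2.0944 (straight) → pose (2.8750, -2.2835, 2.0944)
step 2: θ'=1.7194 (R=1.6667) → pose (3.0799, -2.8701, 1.7194)
step 3: θ'=1.7194 (straight) → pose (3.5241, -5.8370, 1.7194)

(3.5241, -5.8370, 1.7194)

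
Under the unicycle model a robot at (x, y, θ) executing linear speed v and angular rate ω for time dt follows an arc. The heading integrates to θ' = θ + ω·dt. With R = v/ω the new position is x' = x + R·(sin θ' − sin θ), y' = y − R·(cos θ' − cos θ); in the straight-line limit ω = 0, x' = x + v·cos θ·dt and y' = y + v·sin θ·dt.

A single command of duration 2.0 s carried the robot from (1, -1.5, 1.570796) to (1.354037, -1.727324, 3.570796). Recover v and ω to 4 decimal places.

v = -0.2500, ω = 1.0000

Δθ = 3.570796 − 1.570796 = 2.000000
ω = Δθ/dt = 2.000000/2.0 = 1.0000
R = Δx/(sin θ' − sin θ) = -0.2500
v = R·ω = -0.2500·1.0000 = -0.2500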